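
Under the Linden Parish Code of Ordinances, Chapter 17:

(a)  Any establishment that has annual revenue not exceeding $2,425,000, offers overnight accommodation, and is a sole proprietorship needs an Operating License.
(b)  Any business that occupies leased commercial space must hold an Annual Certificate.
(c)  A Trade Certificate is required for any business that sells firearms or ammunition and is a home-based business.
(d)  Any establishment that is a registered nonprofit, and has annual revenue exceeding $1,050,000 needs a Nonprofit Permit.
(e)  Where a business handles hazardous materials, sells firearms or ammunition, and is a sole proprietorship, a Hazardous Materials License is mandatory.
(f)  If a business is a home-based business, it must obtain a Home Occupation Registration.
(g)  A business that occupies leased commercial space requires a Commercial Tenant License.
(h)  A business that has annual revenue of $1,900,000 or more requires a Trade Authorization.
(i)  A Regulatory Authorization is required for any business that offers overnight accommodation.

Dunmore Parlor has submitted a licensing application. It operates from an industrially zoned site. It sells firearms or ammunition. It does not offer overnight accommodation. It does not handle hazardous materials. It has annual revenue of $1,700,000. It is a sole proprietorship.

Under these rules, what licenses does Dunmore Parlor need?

(a) revenue $1,700,000 ≤ $2,425,000; does not offer overnight accommodation; is a sole proprietorship → Operating License not required.
(b) operates from an industrially zoned site (not: occupies leased commercial space) → Annual Certificate not required.
(c) sells firearms or ammunition; operates from an industrially zoned site (not: is a home-based business) → Trade Certificate not required.
(d) is a sole proprietorship (not: is a registered nonprofit); revenue $1,700,000 > $1,050,000 → Nonprofit Permit not required.
(e) does not handle hazardous materials; sells firearms or ammunition; is a sole proprietorship → Hazardous Materials License not required.
(f) operates from an industrially zoned site (not: is a home-based business) → Home Occupation Registration not required.
(g) operates from an industrially zoned site (not: occupies leased commercial space) → Commercial Tenant License not required.
(h) revenue $1,700,000 < $1,900,000 → Trade Authorization not required.
(i) does not offer overnight accommodation → Regulatory Authorization not required.

None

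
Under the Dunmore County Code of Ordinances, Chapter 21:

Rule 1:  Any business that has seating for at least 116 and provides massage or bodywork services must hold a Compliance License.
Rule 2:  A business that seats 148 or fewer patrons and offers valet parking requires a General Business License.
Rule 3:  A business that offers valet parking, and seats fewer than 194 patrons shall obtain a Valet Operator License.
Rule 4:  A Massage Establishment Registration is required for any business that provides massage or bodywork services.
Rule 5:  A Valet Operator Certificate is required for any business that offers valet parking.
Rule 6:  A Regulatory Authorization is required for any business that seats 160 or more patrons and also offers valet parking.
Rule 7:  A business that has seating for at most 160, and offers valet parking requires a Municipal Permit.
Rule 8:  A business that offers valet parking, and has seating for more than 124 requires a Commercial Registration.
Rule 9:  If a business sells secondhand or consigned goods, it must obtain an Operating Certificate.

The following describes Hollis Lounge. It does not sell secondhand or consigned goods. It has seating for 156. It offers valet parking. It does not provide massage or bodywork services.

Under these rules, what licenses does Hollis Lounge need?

Commercial Registration, Municipal Permit, Valet Operator Certificate, Valet Operator License

Rule 1: seating 156 ≥ 116; does not provide massage or bodywork services → Compliance License not required.
Rule 2: seating 156 > 148; offers valet parking → General Business License not required.
Rule 3: offers valet parking; seating 156 < 194 → Valet Operator License required.
Rule 4: does not provide massage or bodywork services → Massage Establishment Registration not required.
Rule 5: offers valet parking → Valet Operator Certificate required.
Rule 6: seating 156 < 160; offers valet parking → Regulatory Authorization not required.
Rule 7: seating 156 ≤ 160; offers valet parking → Municipal Permit required.
Rule 8: offers valet parking; seating 156 > 124 → Commercial Registration required.
Rule 9: does not sell secondhand or consigned goods → Operating Certificate not required.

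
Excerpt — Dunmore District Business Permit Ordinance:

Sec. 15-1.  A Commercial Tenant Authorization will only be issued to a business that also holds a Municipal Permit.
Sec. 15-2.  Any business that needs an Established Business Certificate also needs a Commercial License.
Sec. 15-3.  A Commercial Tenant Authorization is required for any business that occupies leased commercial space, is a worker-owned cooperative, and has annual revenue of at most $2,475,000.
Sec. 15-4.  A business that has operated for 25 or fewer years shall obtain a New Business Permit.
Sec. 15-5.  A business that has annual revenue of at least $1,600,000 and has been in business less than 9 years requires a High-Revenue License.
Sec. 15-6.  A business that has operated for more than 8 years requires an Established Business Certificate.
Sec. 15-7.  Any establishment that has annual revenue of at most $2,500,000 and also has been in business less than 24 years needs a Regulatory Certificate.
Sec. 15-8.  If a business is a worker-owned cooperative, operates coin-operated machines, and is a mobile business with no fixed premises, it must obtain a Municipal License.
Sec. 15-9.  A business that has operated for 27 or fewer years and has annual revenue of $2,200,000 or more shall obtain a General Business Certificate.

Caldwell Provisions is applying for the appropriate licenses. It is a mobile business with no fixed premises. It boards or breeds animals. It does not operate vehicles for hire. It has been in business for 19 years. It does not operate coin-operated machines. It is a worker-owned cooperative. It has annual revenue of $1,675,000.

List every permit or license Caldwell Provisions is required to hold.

Commercial License, Established Business Certificate, New Business Permit, Regulatory Certificate

Sec. 15-1. Commercial Tenant Authorization is not required → no effect.
Sec. 15-2. Established Business Certificate is required → Commercial License also required.
Sec. 15-3. is a mobile business with no fixed premises (not: occupies leased commercial space); is a worker-owned cooperative; revenue $1,675,000 ≤ $2,475,000 → Commercial Tenant Authorization not required.
Sec. 15-4. years in business 19 ≤ 25 → New Business Permit required.
Sec. 15-5. revenue $1,675,000 ≥ $1,600,000; years in business 19 ≥ 9 → High-Revenue License not required.
Sec. 15-6. years in business 19 > 8 → Established Business Certificate required.
Sec. 15-7. revenue $1,675,000 ≤ $2,500,000; years in business 19 < 24 → Regulatory Certificate required.
Sec. 15-8. is a worker-owned cooperative; does not operate coin-operated machines; is a mobile business with no fixed premises → Municipal License not required.
Sec. 15-9. years in business 19 ≤ 27; revenue $1,675,000 < $2,200,000 → General Business Certificate not required.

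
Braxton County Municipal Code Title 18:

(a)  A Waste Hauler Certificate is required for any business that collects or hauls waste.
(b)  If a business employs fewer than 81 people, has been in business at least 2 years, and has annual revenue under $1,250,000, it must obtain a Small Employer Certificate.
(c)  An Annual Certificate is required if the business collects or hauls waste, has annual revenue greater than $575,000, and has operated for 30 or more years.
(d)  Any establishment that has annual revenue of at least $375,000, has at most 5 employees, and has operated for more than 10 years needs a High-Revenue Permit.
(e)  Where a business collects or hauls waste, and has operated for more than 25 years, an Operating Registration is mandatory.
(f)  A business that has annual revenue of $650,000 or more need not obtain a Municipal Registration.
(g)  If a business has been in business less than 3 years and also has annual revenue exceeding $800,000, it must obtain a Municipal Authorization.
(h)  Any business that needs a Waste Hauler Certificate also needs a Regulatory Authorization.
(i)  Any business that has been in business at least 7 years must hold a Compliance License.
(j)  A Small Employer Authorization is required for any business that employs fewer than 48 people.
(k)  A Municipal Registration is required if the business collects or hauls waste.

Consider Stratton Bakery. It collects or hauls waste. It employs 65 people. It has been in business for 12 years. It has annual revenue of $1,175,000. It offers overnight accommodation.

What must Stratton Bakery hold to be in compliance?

(a) collects or hauls waste → Waste Hauler Certificate required.
(b) employees 65 < 81; years in business 12 ≥ 2; revenue $1,175,000 < $1,250,000 → Small Employer Certificate required.
(c) collects or hauls waste; revenue $1,175,000 > $575,000; years in business 12 < 30 → Annual Certificate not required.
(d) revenue $1,175,000 ≥ $375,000; employees 65 > 5; years in business 12 > 10 → High-Revenue Permit not required.
(e) collects or hauls waste; years in business 12 ≤ 25 → Operating Registration not required.
(f) revenue $1,175,000 ≥ $650,000 → exempt from Municipal Registration.
(g) years in business 12 ≥ 3; revenue $1,175,000 > $800,000 → Municipal Authorization not required.
(h) Waste Hauler Certificate is required → Regulatory Authorization also required.
(i) years in business 12 ≥ 7 → Compliance License required.
(j) employees 65 ≥ 48 → Small Employer Authorization not required.
(k) collects or hauls waste → Municipal Registration required.

Compliance License, Regulatory Authorization, Small Employer Certificate, Waste Hauler Certificate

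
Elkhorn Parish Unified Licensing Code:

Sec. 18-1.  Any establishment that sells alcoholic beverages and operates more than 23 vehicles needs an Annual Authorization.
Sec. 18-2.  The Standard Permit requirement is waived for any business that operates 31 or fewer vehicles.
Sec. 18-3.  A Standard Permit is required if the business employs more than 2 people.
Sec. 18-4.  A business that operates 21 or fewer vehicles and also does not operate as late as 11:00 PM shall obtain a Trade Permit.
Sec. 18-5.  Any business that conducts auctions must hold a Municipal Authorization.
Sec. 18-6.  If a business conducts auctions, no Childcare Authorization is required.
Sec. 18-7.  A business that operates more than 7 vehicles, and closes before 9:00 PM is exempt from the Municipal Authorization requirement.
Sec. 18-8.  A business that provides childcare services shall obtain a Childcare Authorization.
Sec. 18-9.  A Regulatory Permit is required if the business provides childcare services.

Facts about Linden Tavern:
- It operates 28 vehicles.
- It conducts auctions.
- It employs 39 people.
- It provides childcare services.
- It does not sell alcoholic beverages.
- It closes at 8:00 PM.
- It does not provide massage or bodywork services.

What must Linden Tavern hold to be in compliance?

Sec. 18-1. does not sell alcoholic beverages; vehicles 28 > 23 → Annual Authorization not required.
Sec. 18-2. vehicles 28 ≤ 31 → exempt from Standard Permit.
Sec. 18-3. employees 39 > 2 → Standard Permit required.
Sec. 18-4. vehicles 28 > 21; closes 8:00 PM, at/before 11:00 PM → Trade Permit not required.
Sec. 18-5. conducts auctions → Municipal Authorization required.
Sec. 18-6. conducts auctions → exempt from Childcare Authorization.
Sec. 18-7. vehicles 28 > 7; closes 8:00 PM, at/before 9:00 PM → exempt from Municipal Authorization.
Sec. 18-8. provides childcare services → Childcare Authorization required.
Sec. 18-9. provides childcare services → Regulatory Permit required.

Regulatory Permit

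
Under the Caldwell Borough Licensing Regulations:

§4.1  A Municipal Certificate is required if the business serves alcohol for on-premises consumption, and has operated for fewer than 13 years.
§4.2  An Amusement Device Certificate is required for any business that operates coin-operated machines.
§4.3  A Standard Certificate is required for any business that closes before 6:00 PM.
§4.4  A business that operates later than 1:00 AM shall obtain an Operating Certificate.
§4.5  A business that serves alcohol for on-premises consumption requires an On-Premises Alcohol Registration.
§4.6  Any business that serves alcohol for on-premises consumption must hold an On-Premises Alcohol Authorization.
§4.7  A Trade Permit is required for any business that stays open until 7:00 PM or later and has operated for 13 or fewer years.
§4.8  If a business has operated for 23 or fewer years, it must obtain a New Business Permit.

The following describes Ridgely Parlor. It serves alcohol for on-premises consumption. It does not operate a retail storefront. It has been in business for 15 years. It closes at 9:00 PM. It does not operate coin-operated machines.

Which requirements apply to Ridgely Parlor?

New Business Permit, On-Premises Alcohol Authorization, On-Premises Alcohol Registration

§4.1 serves alcohol for on-premises consumption; years in business 15 ≥ 13 → Municipal Certificate not required.
§4.2 does not operate coin-operated machines → Amusement Device Certificate not required.
§4.3 closes 9:00 PM, after 6:00 PM → Standard Certificate not required.
§4.4 closes 9:00 PM, at/before 1:00 AM → Operating Certificate not required.
§4.5 serves alcohol for on-premises consumption → On-Premises Alcohol Registration required.
§4.6 serves alcohol for on-premises consumption → On-Premises Alcohol Authorization required.
§4.7 closes 9:00 PM, after 7:00 PM; years in business 15 > 13 → Trade Permit not required.
§4.8 years in business 15 ≤ 23 → New Business Permit required.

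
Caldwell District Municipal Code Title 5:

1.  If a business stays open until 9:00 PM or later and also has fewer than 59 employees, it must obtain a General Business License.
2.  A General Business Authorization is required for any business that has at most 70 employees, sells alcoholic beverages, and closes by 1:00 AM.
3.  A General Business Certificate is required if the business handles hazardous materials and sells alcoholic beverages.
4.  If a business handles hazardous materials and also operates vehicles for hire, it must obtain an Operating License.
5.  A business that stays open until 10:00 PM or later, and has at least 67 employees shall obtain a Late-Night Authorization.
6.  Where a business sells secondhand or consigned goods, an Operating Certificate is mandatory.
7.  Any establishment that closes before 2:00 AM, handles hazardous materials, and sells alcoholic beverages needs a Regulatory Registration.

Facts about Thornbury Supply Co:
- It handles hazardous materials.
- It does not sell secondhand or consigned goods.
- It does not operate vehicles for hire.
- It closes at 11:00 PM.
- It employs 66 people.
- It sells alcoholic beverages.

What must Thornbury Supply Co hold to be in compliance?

General Business Authorization, General Business Certificate, Regulatory Registration

1. closes 11:00 PM, after 9:00 PM; employees 66 ≥ 59 → General Business License not required.
2. employees 66 ≤ 70; sells alcoholic beverages; closes 11:00 PM, at/before 1:00 AM → General Business Authorization required.
3. handles hazardous materials; sells alcoholic beverages → General Business Certificate required.
4. handles hazardous materials; does not operate vehicles for hire → Operating License not required.
5. closes 11:00 PM, after 10:00 PM; employees 66 < 67 → Late-Night Authorization not required.
6. does not sell secondhand or consigned goods → Operating Certificate not required.
7. closes 11:00 PM, at/before 2:00 AM; handles hazardous materials; sells alcoholic beverages → Regulatory Registration required.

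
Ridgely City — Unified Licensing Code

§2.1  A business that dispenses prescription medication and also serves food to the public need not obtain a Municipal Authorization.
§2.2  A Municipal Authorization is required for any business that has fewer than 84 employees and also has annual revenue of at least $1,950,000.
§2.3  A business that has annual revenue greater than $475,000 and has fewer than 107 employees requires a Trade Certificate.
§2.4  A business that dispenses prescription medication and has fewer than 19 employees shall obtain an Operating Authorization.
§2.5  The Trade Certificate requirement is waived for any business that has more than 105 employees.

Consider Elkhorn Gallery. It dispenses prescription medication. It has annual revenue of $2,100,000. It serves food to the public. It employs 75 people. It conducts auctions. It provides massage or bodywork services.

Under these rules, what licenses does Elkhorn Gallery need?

§2.1 dispenses prescription medication; serves food to the public → exempt from Municipal Authorization.
§2.2 employees 75 < 84; revenue $2,100,000 ≥ $1,950,000 → Municipal Authorization required.
§2.3 revenue $2,100,000 > $475,000; employees 75 < 107 → Trade Certificate required.
§2.4 dispenses prescription medication; employees 75 ≥ 19 → Operating Authorization not required.
§2.5 employees 75 ≤ 105 → Trade Certificate exemption does not apply.

Trade Certificate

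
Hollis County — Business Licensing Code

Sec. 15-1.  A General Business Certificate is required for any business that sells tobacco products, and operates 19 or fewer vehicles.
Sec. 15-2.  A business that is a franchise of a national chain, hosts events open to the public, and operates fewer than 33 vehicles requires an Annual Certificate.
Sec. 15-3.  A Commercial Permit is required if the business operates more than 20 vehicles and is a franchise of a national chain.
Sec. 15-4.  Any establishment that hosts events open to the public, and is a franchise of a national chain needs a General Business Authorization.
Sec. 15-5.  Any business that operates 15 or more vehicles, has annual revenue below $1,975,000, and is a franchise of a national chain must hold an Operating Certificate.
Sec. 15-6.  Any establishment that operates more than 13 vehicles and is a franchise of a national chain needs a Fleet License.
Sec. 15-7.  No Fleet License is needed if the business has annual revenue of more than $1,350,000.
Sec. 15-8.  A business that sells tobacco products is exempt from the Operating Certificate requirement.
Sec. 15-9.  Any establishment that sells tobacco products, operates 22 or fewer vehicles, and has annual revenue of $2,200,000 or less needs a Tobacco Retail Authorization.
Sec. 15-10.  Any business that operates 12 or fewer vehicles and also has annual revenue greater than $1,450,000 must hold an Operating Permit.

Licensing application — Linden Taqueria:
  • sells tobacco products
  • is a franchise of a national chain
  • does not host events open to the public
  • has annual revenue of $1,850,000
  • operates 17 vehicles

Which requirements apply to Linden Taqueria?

Sec. 15-1. sells tobacco products; vehicles 17 ≤ 19 → General Business Certificate required.
Sec. 15-2. is a franchise of a national chain; does not host events open to the public; vehicles 17 < 33 → Annual Certificate not required.
Sec. 15-3. vehicles 17 ≤ 20; is a franchise of a national chain → Commercial Permit not required.
Sec. 15-4. does not host events open to the public; is a franchise of a national chain → General Business Authorization not required.
Sec. 15-5. vehicles 17 ≥ 15; revenue $1,850,000 < $1,975,000; is a franchise of a national chain → Operating Certificate required.
Sec. 15-6. vehicles 17 > 13; is a franchise of a national chain → Fleet License required.
Sec. 15-7. revenue $1,850,000 > $1,350,000 → exempt from Fleet License.
Sec. 15-8. sells tobacco products → exempt from Operating Certificate.
Sec. 15-9. sells tobacco products; vehicles 17 ≤ 22; revenue $1,850,000 ≤ $2,200,000 → Tobacco Retail Authorization required.
Sec. 15-10. vehicles 17 > 12; revenue $1,850,000 > $1,450,000 → Operating Permit not required.

General Business Certificate, Tobacco Retail Authorization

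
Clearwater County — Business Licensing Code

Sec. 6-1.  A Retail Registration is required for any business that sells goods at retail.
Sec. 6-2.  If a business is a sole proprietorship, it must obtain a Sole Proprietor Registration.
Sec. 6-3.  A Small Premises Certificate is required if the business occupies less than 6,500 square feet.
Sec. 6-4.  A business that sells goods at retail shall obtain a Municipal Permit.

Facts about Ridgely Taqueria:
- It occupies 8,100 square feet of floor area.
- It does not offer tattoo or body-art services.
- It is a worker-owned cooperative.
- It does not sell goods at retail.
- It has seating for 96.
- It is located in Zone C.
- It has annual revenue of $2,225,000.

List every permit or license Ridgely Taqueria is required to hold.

Sec. 6-1. does not sell goods at retail → Retail Registration not required.
Sec. 6-2. is a worker-owned cooperative (not: is a sole proprietorship) → Sole Proprietor Registration not required.
Sec. 6-3. floor area 8,100 square feet ≥ 6,500 square feet → Small Premises Certificate not required.
Sec. 6-4. does not sell goods at retail → Municipal Permit not required.

None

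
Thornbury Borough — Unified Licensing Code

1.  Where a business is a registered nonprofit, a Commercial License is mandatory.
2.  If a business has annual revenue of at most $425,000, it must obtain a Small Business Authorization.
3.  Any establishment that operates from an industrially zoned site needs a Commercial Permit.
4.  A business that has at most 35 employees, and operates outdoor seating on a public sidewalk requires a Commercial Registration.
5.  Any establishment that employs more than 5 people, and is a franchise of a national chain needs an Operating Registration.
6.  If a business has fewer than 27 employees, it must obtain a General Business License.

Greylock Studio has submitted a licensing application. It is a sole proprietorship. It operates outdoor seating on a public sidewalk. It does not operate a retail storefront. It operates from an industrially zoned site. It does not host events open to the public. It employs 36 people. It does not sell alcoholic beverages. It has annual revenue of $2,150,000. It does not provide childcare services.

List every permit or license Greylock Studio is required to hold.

1. is a sole proprietorship (not: is a registered nonprofit) → Commercial License not required.
2. revenue $2,150,000 > $425,000 → Small Business Authorization not required.
3. operates from an industrially zoned site → Commercial Permit required.
4. employees 36 > 35; operates outdoor seating on a public sidewalk → Commercial Registration not required.
5. employees 36 > 5; is a sole proprietorship (not: is a franchise of a national chain) → Operating Registration not required.
6. employees 36 ≥ 27 → General Business License not required.

Commercial Permit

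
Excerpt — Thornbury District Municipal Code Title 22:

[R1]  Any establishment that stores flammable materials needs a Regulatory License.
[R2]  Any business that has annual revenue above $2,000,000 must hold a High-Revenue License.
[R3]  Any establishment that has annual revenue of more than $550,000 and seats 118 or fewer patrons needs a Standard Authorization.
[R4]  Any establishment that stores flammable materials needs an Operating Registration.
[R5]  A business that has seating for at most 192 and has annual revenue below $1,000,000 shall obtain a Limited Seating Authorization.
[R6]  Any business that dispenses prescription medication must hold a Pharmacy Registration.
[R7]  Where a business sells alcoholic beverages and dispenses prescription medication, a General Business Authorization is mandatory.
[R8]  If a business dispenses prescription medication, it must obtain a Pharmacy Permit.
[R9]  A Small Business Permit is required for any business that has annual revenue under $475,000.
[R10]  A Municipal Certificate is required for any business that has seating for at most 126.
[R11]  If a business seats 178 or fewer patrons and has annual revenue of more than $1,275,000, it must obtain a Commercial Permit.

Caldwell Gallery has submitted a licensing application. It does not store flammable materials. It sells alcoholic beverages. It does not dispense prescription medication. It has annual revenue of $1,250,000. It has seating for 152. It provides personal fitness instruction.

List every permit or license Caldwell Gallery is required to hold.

None

[R1] does not store flammable materials → Regulatory License not required.
[R2] revenue $1,250,000 ≤ $2,000,000 → High-Revenue License not required.
[R3] revenue $1,250,000 > $550,000; seating 152 > 118 → Standard Authorization not required.
[R4] does not store flammable materials → Operating Registration not required.
[R5] seating 152 ≤ 192; revenue $1,250,000 ≥ $1,000,000 → Limited Seating Authorization not required.
[R6] does not dispense prescription medication → Pharmacy Registration not required.
[R7] sells alcoholic beverages; does not dispense prescription medication → General Business Authorization not required.
[R8] does not dispense prescription medication → Pharmacy Permit not required.
[R9] revenue $1,250,000 ≥ $475,000 → Small Business Permit not required.
[R10] seating 152 > 126 → Municipal Certificate not required.
[R11] seating 152 ≤ 178; revenue $1,250,000 ≤ $1,275,000 → Commercial Permit not required.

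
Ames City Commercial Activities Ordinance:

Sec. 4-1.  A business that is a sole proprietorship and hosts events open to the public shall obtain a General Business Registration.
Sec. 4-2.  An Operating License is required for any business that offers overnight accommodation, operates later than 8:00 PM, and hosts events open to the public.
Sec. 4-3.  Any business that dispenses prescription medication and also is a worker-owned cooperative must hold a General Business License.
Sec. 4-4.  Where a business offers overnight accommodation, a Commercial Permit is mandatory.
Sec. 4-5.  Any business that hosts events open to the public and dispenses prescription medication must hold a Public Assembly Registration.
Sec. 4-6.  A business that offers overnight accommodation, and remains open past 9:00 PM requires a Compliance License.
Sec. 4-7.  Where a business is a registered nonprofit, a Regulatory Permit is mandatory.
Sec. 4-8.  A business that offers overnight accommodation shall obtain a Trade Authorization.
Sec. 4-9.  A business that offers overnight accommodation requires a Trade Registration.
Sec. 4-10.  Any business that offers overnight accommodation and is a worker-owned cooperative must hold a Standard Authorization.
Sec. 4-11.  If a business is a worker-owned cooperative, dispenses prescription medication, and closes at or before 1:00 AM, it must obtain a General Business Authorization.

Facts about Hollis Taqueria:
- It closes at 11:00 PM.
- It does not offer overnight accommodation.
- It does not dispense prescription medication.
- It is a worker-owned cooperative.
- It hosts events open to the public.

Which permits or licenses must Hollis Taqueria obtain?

None

Sec. 4-1. is a worker-owned cooperative (not: is a sole proprietorship); hosts events open to the public → General Business Registration not required.
Sec. 4-2. does not offer overnight accommodation; closes 11:00 PM, after 8:00 PM; hosts events open to the public → Operating License not required.
Sec. 4-3. does not dispense prescription medication; is a worker-owned cooperative → General Business License not required.
Sec. 4-4. does not offer overnight accommodation → Commercial Permit not required.
Sec. 4-5. hosts events open to the public; does not dispense prescription medication → Public Assembly Registration not required.
Sec. 4-6. does not offer overnight accommodation; closes 11:00 PM, after 9:00 PM → Compliance License not required.
Sec. 4-7. is a worker-owned cooperative (not: is a registered nonprofit) → Regulatory Permit not required.
Sec. 4-8. does not offer overnight accommodation → Trade Authorization not required.
Sec. 4-9. does not offer overnight accommodation → Trade Registration not required.
Sec. 4-10. does not offer overnight accommodation; is a worker-owned cooperative → Standard Authorization not required.
Sec. 4-11. is a worker-owned cooperative; does not dispense prescription medication; closes 11:00 PM, at/before 1:00 AM → General Business Authorization not required.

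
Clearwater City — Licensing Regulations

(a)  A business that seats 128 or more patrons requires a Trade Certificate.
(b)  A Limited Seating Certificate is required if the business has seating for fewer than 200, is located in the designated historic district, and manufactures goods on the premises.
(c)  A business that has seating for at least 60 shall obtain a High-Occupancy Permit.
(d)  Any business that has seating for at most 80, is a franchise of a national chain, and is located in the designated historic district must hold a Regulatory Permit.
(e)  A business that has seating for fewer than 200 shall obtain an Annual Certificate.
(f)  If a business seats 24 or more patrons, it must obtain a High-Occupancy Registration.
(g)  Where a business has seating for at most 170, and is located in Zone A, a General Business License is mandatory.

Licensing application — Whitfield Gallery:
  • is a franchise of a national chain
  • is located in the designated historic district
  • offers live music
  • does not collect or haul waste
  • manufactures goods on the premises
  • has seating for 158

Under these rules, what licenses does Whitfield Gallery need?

(a) seating 158 ≥ 128 → Trade Certificate required.
(b) seating 158 < 200; is located in the designated historic district; manufactures goods on the premises → Limited Seating Certificate required.
(c) seating 158 ≥ 60 → High-Occupancy Permit required.
(d) seating 158 > 80; is a franchise of a national chain; is located in the designated historic district → Regulatory Permit not required.
(e) seating 158 < 200 → Annual Certificate required.
(f) seating 158 ≥ 24 → High-Occupancy Registration required.
(g) seating 158 ≤ 170; is located in the designated historic district (not: is located in Zone A) → General Business License not required.

Annual Certificate, High-Occupancy Permit, High-Occupancy Registration, Limited Seating Certificate, Trade Certificate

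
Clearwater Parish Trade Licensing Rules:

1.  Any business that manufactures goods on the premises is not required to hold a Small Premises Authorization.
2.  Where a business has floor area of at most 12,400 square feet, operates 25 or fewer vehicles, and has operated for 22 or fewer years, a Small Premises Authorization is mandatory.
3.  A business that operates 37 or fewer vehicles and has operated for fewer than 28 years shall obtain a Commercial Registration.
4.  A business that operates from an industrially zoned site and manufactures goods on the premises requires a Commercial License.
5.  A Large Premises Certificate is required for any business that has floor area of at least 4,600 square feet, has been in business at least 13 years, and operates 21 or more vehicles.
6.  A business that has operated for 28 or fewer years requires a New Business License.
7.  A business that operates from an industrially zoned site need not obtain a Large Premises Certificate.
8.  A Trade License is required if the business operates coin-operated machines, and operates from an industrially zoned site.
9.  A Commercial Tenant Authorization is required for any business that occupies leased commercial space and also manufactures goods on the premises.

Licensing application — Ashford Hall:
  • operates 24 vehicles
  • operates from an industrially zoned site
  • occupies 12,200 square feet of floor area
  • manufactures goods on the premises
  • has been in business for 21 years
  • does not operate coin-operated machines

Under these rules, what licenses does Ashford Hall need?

1. manufactures goods on the premises → exempt from Small Premises Authorization.
2. floor area 12,200 square feet ≤ 12,400 square feet; vehicles 24 ≤ 25; years in business 21 ≤ 22 → Small Premises Authorization required.
3. vehicles 24 ≤ 37; years in business 21 < 28 → Commercial Registration required.
4. operates from an industrially zoned site; manufactures goods on the premises → Commercial License required.
5. floor area 12,200 square feet ≥ 4,600 square feet; years in business 21 ≥ 13; vehicles 24 ≥ 21 → Large Premises Certificate required.
6. years in business 21 ≤ 28 → New Business License required.
7. operates from an industrially zoned site → exempt from Large Premises Certificate.
8. does not operate coin-operated machines; operates from an industrially zoned site → Trade License not required.
9. operates from an industrially zoned site (not: occupies leased commercial space); manufactures goods on the premises → Commercial Tenant Authorization not required.

Commercial License, Commercial Registration, New Business License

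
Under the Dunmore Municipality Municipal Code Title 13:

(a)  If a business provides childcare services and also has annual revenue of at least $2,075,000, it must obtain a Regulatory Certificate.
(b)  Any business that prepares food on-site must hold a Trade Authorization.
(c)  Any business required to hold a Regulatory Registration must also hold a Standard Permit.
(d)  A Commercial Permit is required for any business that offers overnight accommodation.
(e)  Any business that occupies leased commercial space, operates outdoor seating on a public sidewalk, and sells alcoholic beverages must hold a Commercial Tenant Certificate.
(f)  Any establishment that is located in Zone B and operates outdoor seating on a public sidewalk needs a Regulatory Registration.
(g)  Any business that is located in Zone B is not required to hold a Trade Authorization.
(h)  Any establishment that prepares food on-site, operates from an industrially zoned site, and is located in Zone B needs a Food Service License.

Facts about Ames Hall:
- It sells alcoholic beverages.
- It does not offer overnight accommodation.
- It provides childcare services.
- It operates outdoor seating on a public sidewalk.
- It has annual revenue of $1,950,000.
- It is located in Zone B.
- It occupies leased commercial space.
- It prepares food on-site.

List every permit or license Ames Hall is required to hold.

(a) provides childcare services; revenue $1,950,000 < $2,075,000 → Regulatory Certificate not required.
(b) prepares food on-site → Trade Authorization required.
(c) Regulatory Registration is required → Standard Permit also required.
(d) does not offer overnight accommodation → Commercial Permit not required.
(e) occupies leased commercial space; operates outdoor seating on a public sidewalk; sells alcoholic beverages → Commercial Tenant Certificate required.
(f) is located in Zone B; operates outdoor seating on a public sidewalk → Regulatory Registration required.
(g) is located in Zone B → exempt from Trade Authorization.
(h) prepares food on-site; occupies leased commercial space (not: operates from an industrially zoned site); is located in Zone B → Food Service License not required.

Commercial Tenant Certificate, Regulatory Registration, Standard Permit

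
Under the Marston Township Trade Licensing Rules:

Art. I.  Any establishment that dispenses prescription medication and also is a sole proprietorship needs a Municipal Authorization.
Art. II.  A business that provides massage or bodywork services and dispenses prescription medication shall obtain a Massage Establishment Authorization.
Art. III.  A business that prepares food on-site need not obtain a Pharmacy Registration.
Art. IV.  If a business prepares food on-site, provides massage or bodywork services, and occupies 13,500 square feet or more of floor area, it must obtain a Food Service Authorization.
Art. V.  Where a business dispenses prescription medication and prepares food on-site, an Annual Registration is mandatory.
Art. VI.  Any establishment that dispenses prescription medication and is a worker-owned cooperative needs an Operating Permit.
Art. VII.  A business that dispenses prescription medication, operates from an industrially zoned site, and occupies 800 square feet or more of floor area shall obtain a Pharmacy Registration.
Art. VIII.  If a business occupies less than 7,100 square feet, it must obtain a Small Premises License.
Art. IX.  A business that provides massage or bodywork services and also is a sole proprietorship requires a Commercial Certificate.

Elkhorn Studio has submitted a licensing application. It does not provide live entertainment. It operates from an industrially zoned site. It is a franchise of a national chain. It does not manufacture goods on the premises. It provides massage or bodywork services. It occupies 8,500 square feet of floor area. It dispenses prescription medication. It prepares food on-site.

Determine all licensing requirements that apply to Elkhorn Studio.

Art. I. dispenses prescription medication; is a franchise of a national chain (not: is a sole proprietorship) → Municipal Authorization not required.
Art. II. provides massage or bodywork services; dispenses prescription medication → Massage Establishment Authorization required.
Art. III. prepares food on-site → exempt from Pharmacy Registration.
Art. IV. prepares food on-site; provides massage or bodywork services; floor area 8,500 square feet < 13,500 square feet → Food Service Authorization not required.
Art. V. dispenses prescription medication; prepares food on-site → Annual Registration required.
Art. VI. dispenses prescription medication; is a franchise of a national chain (not: is a worker-owned cooperative) → Operating Permit not required.
Art. VII. dispenses prescription medication; operates from an industrially zoned site; floor area 8,500 square feet ≥ 800 square feet → Pharmacy Registration required.
Art. VIII. floor area 8,500 square feet ≥ 7,100 square feet → Small Premises License not required.
Art. IX. provides massage or bodywork services; is a franchise of a national chain (not: is a sole proprietorship) → Commercial Certificate not required.

Annual Registration, Massage Establishment Authorization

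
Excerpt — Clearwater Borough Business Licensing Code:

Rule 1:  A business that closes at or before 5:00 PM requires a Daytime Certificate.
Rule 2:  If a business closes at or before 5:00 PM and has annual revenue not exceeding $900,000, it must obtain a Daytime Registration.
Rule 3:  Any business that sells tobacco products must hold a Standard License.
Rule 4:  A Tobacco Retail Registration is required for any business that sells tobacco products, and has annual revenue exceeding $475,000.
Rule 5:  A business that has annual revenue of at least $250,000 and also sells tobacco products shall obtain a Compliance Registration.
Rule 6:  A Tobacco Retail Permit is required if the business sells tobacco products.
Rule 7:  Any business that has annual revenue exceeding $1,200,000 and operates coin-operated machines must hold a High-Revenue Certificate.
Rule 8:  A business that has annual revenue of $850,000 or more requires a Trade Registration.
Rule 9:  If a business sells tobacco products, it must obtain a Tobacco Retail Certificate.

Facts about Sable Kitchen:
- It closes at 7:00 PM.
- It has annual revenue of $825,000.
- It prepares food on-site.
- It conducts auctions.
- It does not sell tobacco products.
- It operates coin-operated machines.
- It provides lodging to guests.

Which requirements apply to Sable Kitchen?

Rule 1: closes 7:00 PM, after 5:00 PM → Daytime Certificate not required.
Rule 2: closes 7:00 PM, after 5:00 PM; revenue $825,000 ≤ $900,000 → Daytime Registration not required.
Rule 3: does not sell tobacco products → Standard License not required.
Rule 4: does not sell tobacco products; revenue $825,000 > $475,000 → Tobacco Retail Registration not required.
Rule 5: revenue $825,000 ≥ $250,000; does not sell tobacco products → Compliance Registration not required.
Rule 6: does not sell tobacco products → Tobacco Retail Permit not required.
Rule 7: revenue $825,000 ≤ $1,200,000; operates coin-operated machines → High-Revenue Certificate not required.
Rule 8: revenue $825,000 < $850,000 → Trade Registration not required.
Rule 9: does not sell tobacco products → Tobacco Retail Certificate not required.

None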